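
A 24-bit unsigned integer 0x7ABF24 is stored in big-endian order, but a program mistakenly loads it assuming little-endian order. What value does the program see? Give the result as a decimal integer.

2408314

Stored big-endian, the bytes at ascending addresses are 7A BF 24.
Read back as little-endian, the first byte is least significant, giving 0x24BF7A.
0x24BF7A = 2408314.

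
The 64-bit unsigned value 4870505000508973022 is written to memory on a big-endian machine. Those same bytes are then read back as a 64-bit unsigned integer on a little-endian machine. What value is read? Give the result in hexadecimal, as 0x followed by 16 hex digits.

4870505000508973022 in 64-bit hexadecimal is 0x4397827E3019DFDE.
Stored big-endian, the bytes at ascending addresses are 43 97 82 7E 30 19 DF DE.
Read back as little-endian, the first byte is least significant, giving 0xDEDF19307E829743.

0xDEDF19307E829743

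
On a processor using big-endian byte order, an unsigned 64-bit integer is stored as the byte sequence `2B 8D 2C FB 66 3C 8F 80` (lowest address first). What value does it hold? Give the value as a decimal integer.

Big-endian: lowest address holds the most-significant byte.
The bytes are already most-significant first: 0x2B8D2CFB663C8F80.
0x2B8D2CFB663C8F80 = 3138213973610762112.

3138213973610762112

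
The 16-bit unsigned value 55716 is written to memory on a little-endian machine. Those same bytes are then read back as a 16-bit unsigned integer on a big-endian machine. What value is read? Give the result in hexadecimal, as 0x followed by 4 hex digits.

55716 in 16-bit hexadecimal is 0xD9A4.
Stored little-endian, the bytes at ascending addresses are A4 D9.
Read back as big-endian, the last byte is least significant, giving 0xA4D9.

0xA4D9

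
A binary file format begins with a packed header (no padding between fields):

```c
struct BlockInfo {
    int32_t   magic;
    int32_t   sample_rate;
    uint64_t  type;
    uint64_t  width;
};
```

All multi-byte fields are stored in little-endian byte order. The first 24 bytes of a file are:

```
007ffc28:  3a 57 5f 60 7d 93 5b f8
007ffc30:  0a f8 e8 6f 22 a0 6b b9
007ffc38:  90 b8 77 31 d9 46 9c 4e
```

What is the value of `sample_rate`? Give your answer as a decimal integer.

`sample_rate` follows `magic` (4 bytes), so it starts at byte offset 4 and occupies 4 bytes.
Bytes at offsets 4..7: 7D 93 5B F8.
Little-endian stores the least-significant byte at the lowest address.
Reassemble most-significant byte first: F8 5B 93 7D → 0xF85B937D.
Top bit is set, so as a signed 32-bit value this is 0xF85B937D − 2^32 = -128216195.

-128216195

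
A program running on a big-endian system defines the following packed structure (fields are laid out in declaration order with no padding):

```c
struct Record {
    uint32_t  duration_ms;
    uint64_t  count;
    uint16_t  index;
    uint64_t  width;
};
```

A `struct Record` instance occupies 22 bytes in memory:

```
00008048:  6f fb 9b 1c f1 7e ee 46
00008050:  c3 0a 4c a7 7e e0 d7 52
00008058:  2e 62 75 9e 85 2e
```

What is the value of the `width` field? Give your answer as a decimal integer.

`width` follows `duration_ms` (4 B), `count` (8 B), `index` (2 B), so it starts at offset 4 + 8 + 2 = 14 and occupies 8 bytes.
Bytes at offsets 14..21: D7 52 2E 62 75 9E 85 2E.
Big-endian: lowest address holds the most-significant byte.
The bytes are already most-significant first: 0xD7522E62759E852E.
0xD7522E62759E852E = 15515514666659775790.

15515514666659775790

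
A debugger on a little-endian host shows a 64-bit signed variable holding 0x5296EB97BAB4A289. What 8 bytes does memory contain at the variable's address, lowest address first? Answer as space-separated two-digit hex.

Split into bytes (most-significant first): 52 96 EB 97 BA B4 A2 89.
Little-endian stores the least-significant byte at the lowest address.
So at ascending addresses the bytes are 89 A2 B4 BA 97 EB 96 52.

89 A2 B4 BA 97 EB 96 52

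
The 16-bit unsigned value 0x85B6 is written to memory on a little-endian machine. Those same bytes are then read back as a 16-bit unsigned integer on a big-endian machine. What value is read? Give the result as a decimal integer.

Stored little-endian, the bytes at ascending addresses are B6 85.
Read back as big-endian, the last byte is least significant, giving 0xB685.
0xB685 = 46725.

46725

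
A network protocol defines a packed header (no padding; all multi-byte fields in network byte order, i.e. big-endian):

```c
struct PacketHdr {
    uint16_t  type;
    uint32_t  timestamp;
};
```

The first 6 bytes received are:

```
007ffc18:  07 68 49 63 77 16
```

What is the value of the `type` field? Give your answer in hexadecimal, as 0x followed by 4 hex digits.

`type` is the first field, at byte offset 0, occupying 2 bytes.
Bytes at offsets 0..1: 07 68.
In big-endian order the high byte comes first in memory.
The bytes are already most-significant first: 0x0768.

0x0768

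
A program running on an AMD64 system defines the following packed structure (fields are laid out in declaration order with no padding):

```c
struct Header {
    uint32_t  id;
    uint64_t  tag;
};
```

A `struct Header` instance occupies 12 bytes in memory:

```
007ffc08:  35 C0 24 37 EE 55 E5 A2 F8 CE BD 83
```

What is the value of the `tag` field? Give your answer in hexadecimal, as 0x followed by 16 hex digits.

0x83BDCEF8A2E555EE

`tag` follows `id` (4 bytes), so it starts at byte offset 4 and occupies 8 bytes.
Bytes at offsets 4..11: EE 55 E5 A2 F8 CE BD 83.
In little-endian order the low byte comes first in memory.
Reassemble most-significant byte first: 83 BD CE F8 A2 E5 55 EE → 0x83BDCEF8A2E555EE.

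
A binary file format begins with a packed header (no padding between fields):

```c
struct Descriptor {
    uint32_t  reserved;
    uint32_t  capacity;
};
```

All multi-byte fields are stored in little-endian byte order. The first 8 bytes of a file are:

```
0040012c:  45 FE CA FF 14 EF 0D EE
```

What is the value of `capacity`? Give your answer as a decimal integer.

3993890580

`capacity` follows `reserved` (4 bytes), so it starts at byte offset 4 and occupies 4 bytes.
Bytes at offsets 4..7: 14 EF 0D EE.
Little-endian stores the least-significant byte at the lowest address.
Reassemble most-significant byte first: EE 0D EF 14 → 0xEE0DEF14.
0xEE0DEF14 = 3993890580.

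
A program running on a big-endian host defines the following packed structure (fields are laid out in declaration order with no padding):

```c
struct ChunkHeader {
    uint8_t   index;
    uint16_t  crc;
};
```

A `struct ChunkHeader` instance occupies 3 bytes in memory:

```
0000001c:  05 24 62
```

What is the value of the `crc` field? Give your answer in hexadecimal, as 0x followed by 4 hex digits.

0x2462

`crc` follows `index` (1 byte), so it starts at byte offset 1 and occupies 2 bytes.
Bytes at offsets 1..2: 24 62.
Big-endian stores the most-significant byte at the lowest address.
The bytes are already most-significant first: 0x2462.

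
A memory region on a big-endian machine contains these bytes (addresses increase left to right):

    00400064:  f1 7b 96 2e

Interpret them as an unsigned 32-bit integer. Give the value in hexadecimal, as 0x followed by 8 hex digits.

0xF17B962E

Big-endian: lowest address holds the most-significant byte.
The bytes are already most-significant first: 0xF17B962E.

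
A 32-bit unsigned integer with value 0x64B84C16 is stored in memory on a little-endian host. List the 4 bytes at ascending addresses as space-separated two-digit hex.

Split into bytes (most-significant first): 64 B8 4C 16.
Little-endian: lowest address holds the least-significant byte.
So at ascending addresses the bytes are 16 4C B8 64.

16 4C B8 64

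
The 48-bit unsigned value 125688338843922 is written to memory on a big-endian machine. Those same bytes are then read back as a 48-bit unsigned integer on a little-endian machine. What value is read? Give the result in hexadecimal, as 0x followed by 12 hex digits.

0x1209CA185072

125688338843922 in 48-bit hexadecimal is 0x725018CA0912.
Stored big-endian, the bytes at ascending addresses are 72 50 18 CA 09 12.
Read back as little-endian, the first byte is least significant, giving 0x1209CA185072.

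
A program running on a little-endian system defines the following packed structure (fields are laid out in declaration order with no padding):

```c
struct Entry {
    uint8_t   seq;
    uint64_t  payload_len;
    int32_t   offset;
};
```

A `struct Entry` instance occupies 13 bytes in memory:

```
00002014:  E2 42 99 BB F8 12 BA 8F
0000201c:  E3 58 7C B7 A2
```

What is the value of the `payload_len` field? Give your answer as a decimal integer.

`payload_len` follows `seq` (1 byte), so it starts at byte offset 1 and occupies 8 bytes.
Bytes at offsets 1..8: 42 99 BB F8 12 BA 8F E3.
Little-endian: lowest address holds the least-significant byte.
Reassemble most-significant byte first: E3 8F BA 12 F8 BB 99 42 → 0xE38FBA12F8BB9942.
0xE38FBA12F8BB9942 = 16397529358924486978.

16397529358924486978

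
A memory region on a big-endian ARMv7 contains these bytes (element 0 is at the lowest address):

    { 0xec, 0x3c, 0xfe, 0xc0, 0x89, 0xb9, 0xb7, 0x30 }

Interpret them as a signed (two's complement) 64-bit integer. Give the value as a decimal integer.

Big-endian stores the most-significant byte at the lowest address.
The bytes are already most-significant first: 0xEC3CFEC089B9B730.
Top bit is set, so as a signed 64-bit value this is 0xEC3CFEC089B9B730 − 2^64 = -1423983279258093776.

-1423983279258093776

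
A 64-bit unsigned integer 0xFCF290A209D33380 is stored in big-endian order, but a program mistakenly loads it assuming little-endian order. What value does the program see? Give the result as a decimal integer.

9237959299002594044

Stored big-endian, the bytes at ascending addresses are FC F2 90 A2 09 D3 33 80.
Read back as little-endian, the first byte is least significant, giving 0x8033D309A290F2FC.
0x8033D309A290F2FC = 9237959299002594044.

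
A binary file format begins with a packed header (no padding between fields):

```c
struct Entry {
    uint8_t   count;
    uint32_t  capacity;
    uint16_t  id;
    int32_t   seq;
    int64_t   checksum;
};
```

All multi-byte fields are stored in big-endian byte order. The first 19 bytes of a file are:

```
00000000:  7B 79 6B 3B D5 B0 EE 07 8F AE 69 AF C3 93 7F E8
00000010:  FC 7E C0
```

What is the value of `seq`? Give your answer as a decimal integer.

`seq` follows `count` (1 B), `capacity` (4 B), `id` (2 B), so it starts at offset 1 + 4 + 2 = 7 and occupies 4 bytes.
Bytes at offsets 7..10: 07 8F AE 69.
Big-endian stores the most-significant byte at the lowest address.
The bytes are already most-significant first: 0x078FAE69.
0x078FAE69 = 126856809.

126856809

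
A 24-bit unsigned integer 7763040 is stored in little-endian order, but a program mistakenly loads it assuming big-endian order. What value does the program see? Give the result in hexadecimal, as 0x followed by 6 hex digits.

0x607476

7763040 in 24-bit hexadecimal is 0x767460.
Stored little-endian, the bytes at ascending addresses are 60 74 76.
Read back as big-endian, the last byte is least significant, giving 0x607476.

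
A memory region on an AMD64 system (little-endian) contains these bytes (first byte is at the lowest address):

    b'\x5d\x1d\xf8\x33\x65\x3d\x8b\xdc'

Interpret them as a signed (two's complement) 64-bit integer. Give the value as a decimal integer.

Little-endian stores the least-significant byte at the lowest address.
Reassemble most-significant byte first: DC 8B 3D 65 33 F8 1D 5D → 0xDC8B3D6533F81D5D.
Top bit is set, so as a signed 64-bit value this is 0xDC8B3D6533F81D5D − 2^64 = -2554880858729734819.

-2554880858729734819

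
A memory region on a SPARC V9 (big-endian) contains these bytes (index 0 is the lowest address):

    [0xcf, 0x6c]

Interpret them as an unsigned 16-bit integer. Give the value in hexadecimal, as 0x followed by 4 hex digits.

Big-endian stores the most-significant byte at the lowest address.
The bytes are already most-significant first: 0xCF6C.

0xCF6C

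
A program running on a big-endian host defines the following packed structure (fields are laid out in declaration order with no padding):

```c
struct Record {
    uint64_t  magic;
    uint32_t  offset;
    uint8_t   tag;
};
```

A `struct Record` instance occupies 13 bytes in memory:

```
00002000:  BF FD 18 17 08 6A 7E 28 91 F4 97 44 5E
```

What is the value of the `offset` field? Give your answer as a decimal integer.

2448725828

`offset` follows `magic` (8 bytes), so it starts at byte offset 8 and occupies 4 bytes.
Bytes at offsets 8..11: 91 F4 97 44.
In big-endian order the high byte comes first in memory.
The bytes are already most-significant first: 0x91F49744.
0x91F49744 = 2448725828.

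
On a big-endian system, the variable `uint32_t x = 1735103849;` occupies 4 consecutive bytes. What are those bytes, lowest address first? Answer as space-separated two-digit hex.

67 6B 95 69

1735103849 in hexadecimal, padded to 32 bits, is 0x676B9569.
Split into bytes (most-significant first): 67 6B 95 69.
Big-endian: lowest address holds the most-significant byte.
So the memory order matches the most-significant-first order: 67 6B 95 69.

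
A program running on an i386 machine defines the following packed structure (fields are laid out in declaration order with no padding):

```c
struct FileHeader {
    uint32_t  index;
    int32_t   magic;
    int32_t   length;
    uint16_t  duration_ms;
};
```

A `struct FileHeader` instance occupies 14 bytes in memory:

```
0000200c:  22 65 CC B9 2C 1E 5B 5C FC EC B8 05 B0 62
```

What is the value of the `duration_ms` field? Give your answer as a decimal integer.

25264

`duration_ms` follows `index` (4 B), `magic` (4 B), `length` (4 B), so it starts at offset 4 + 4 + 4 = 12 and occupies 2 bytes.
Bytes at offsets 12..13: B0 62.
Little-endian stores the least-significant byte at the lowest address.
Reassemble most-significant byte first: 62 B0 → 0x62B0.
0x62B0 = 25264.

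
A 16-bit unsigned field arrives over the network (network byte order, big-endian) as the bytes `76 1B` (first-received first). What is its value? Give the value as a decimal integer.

30235

Big-endian: lowest address holds the most-significant byte.
The bytes are already most-significant first: 0x761B.
0x761B = 30235.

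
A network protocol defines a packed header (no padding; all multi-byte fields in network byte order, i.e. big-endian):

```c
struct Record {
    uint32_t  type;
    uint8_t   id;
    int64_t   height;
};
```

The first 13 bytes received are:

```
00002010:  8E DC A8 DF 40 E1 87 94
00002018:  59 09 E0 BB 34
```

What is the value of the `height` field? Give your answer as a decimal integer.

`height` follows `type` (4 B), `id` (1 B), so it starts at offset 4 + 1 = 5 and occupies 8 bytes.
Bytes at offsets 5..12: E1 87 94 59 09 E0 BB 34.
Big-endian: lowest address holds the most-significant byte.
The bytes are already most-significant first: 0xE187945909E0BB34.
Top bit is set, so as a signed 64-bit value this is 0xE187945909E0BB34 − 2^64 = -2195623183181104332.

-2195623183181104332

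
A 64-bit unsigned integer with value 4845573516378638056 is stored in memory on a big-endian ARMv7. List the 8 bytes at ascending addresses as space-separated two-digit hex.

43 3E EF 70 B0 CA 06 E8

4845573516378638056 in hexadecimal, padded to 64 bits, is 0x433EEF70B0CA06E8.
Split into bytes (most-significant first): 43 3E EF 70 B0 CA 06 E8.
Big-endian stores the most-significant byte at the lowest address.
So the memory order matches the most-significant-first order: 43 3E EF 70 B0 CA 06 E8.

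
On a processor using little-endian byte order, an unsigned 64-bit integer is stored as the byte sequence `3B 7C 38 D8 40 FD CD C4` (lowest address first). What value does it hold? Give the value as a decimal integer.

14181269256606874683

Little-endian: lowest address holds the least-significant byte.
Reassemble most-significant byte first: C4 CD FD 40 D8 38 7C 3B → 0xC4CDFD40D8387C3B.
0xC4CDFD40D8387C3B = 14181269256606874683.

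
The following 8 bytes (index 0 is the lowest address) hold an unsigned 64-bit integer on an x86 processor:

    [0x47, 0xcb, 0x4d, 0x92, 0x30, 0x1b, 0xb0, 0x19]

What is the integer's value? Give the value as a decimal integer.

1851009342276225863

In little-endian order the low byte comes first in memory.
Reassemble most-significant byte first: 19 B0 1B 30 92 4D CB 47 → 0x19B01B30924DCB47.
0x19B01B30924DCB47 = 1851009342276225863.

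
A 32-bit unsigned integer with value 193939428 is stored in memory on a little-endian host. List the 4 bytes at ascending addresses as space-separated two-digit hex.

E4 47 8F 0B

193939428 in hexadecimal, padded to 32 bits, is 0x0B8F47E4.
Split into bytes (most-significant first): 0B 8F 47 E4.
Little-endian: lowest address holds the least-significant byte.
So at ascending addresses the bytes are E4 47 8F 0B.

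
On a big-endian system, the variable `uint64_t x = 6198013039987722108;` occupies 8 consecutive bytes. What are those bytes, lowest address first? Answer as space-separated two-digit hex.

56 03 C4 05 79 B5 07 7C

6198013039987722108 in hexadecimal, padded to 64 bits, is 0x5603C40579B5077C.
Split into bytes (most-significant first): 56 03 C4 05 79 B5 07 7C.
Big-endian: lowest address holds the most-significant byte.
So the memory order matches the most-significant-first order: 56 03 C4 05 79 B5 07 7C.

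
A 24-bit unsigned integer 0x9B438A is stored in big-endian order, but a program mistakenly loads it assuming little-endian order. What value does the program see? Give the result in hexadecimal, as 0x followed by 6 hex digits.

Stored big-endian, the bytes at ascending addresses are 9B 43 8A.
Read back as little-endian, the first byte is least significant, giving 0x8A439B.

0x8A439B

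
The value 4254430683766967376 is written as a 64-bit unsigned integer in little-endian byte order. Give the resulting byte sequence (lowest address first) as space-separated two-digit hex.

50 CC 73 7B 2A C6 0A 3B

4254430683766967376 in hexadecimal, padded to 64 bits, is 0x3B0AC62A7B73CC50.
Split into bytes (most-significant first): 3B 0A C6 2A 7B 73 CC 50.
Little-endian stores the least-significant byte at the lowest address.
So at ascending addresses the bytes are 50 CC 73 7B 2A C6 0A 3B.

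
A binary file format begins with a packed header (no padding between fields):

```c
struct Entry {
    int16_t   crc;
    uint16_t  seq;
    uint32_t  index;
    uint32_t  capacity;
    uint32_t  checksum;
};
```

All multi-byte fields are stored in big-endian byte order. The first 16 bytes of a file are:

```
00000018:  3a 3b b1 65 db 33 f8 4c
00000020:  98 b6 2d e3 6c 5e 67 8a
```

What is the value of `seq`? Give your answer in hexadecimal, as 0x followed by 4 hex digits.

0xB165

`seq` follows `crc` (2 bytes), so it starts at byte offset 2 and occupies 2 bytes.
Bytes at offsets 2..3: B1 65.
Big-endian stores the most-significant byte at the lowest address.
The bytes are already most-significant first: 0xB165.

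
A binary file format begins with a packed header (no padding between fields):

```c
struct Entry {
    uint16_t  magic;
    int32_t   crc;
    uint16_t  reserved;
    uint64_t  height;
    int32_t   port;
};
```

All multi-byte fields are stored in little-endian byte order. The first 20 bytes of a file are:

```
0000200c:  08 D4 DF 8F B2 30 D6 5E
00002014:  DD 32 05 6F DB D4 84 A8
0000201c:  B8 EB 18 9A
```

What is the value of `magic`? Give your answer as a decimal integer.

`magic` is the first field, at byte offset 0, occupying 2 bytes.
Bytes at offsets 0..1: 08 D4.
Little-endian: lowest address holds the least-significant byte.
Reassemble most-significant byte first: D4 08 → 0xD408.
0xD408 = 54280.

54280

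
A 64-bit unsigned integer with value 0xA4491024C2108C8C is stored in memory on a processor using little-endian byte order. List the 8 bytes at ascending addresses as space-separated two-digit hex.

Split into bytes (most-significant first): A4 49 10 24 C2 10 8C 8C.
Little-endian: lowest address holds the least-significant byte.
So at ascending addresses the bytes are 8C 8C 10 C2 24 10 49 A4.

8C 8C 10 C2 24 10 49 A4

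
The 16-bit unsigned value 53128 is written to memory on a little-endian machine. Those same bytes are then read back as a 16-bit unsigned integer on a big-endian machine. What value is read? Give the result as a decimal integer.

35023

53128 in 16-bit hexadecimal is 0xCF88.
Stored little-endian, the bytes at ascending addresses are 88 CF.
Read back as big-endian, the last byte is least significant, giving 0x88CF.
0x88CF = 35023.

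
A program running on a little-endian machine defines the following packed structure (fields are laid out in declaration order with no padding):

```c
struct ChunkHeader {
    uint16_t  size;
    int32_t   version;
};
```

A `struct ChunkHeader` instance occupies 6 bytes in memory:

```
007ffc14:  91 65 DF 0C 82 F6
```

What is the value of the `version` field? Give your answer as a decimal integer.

-159249185

`version` follows `size` (2 bytes), so it starts at byte offset 2 and occupies 4 bytes.
Bytes at offsets 2..5: DF 0C 82 F6.
Little-endian: lowest address holds the least-significant byte.
Reassemble most-significant byte first: F6 82 0C DF → 0xF6820CDF.
Top bit is set, so as a signed 32-bit value this is 0xF6820CDF − 2^32 = -159249185.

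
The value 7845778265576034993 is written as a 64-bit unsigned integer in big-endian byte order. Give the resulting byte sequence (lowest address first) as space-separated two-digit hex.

6C E1 CD C3 8A 23 D2 B1

7845778265576034993 in hexadecimal, padded to 64 bits, is 0x6CE1CDC38A23D2B1.
Split into bytes (most-significant first): 6C E1 CD C3 8A 23 D2 B1.
Big-endian stores the most-significant byte at the lowest address.
So the memory order matches the most-significant-first order: 6C E1 CD C3 8A 23 D2 B1.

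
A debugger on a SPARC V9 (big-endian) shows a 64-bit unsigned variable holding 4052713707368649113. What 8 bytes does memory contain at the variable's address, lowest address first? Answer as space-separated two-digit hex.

4052713707368649113 in hexadecimal, padded to 64 bits, is 0x383E21A508109199.
Split into bytes (most-significant first): 38 3E 21 A5 08 10 91 99.
Big-endian: lowest address holds the most-significant byte.
So the memory order matches the most-significant-first order: 38 3E 21 A5 08 10 91 99.

38 3E 21 A5 08 10 91 99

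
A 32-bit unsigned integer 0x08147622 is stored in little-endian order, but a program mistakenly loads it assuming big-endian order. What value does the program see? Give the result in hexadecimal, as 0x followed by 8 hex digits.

Stored little-endian, the bytes at ascending addresses are 22 76 14 08.
Read back as big-endian, the last byte is least significant, giving 0x22761408.

0x22761408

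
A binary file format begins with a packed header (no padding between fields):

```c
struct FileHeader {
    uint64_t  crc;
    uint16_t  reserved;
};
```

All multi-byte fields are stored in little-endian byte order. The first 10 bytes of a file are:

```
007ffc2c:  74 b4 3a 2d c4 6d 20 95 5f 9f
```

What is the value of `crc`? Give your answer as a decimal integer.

`crc` is the first field, at byte offset 0, occupying 8 bytes.
Bytes at offsets 0..7: 74 B4 3A 2D C4 6D 20 95.
Little-endian: lowest address holds the least-significant byte.
Reassemble most-significant byte first: 95 20 6D C4 2D 3A B4 74 → 0x95206DC42D3AB474.
0x95206DC42D3AB474 = 10745709400245843060.

10745709400245843060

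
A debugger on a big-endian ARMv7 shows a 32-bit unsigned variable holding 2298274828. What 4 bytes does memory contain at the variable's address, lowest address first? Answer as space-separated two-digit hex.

2298274828 in hexadecimal, padded to 32 bits, is 0x88FCE40C.
Split into bytes (most-significant first): 88 FC E4 0C.
Big-endian stores the most-significant byte at the lowest address.
So the memory order matches the most-significant-first order: 88 FC E4 0C.

88 FC E4 0C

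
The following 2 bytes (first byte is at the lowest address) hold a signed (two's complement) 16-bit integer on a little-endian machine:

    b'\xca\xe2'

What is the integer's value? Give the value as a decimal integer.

-7478

In little-endian order the low byte comes first in memory.
Reassemble most-significant byte first: E2 CA → 0xE2CA.
Top bit is set, so as a signed 16-bit value this is 0xE2CA − 2^16 = -7478.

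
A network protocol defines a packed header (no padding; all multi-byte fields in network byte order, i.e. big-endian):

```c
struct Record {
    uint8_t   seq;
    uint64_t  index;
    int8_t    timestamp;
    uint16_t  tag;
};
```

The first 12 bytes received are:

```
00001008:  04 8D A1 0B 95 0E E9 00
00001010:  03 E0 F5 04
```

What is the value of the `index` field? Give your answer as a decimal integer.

10205450965426438147

`index` follows `seq` (1 byte), so it starts at byte offset 1 and occupies 8 bytes.
Bytes at offsets 1..8: 8D A1 0B 95 0E E9 00 03.
In big-endian order the high byte comes first in memory.
The bytes are already most-significant first: 0x8DA10B950EE90003.
0x8DA10B950EE90003 = 10205450965426438147.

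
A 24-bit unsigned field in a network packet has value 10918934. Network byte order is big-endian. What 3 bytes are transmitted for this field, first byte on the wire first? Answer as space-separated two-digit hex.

10918934 in hexadecimal, padded to 24 bits, is 0xA69C16.
Split into bytes (most-significant first): A6 9C 16.
In big-endian order the high byte comes first in memory.
So the memory order matches the most-significant-first order: A6 9C 16.

A6 9C 16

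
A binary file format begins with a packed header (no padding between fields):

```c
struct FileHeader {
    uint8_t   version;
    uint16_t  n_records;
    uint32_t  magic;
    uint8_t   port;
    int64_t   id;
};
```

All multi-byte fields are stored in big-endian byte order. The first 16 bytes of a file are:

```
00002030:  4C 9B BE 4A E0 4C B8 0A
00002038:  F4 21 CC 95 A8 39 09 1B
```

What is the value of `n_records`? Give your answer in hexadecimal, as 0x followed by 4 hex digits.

0x9BBE

`n_records` follows `version` (1 byte), so it starts at byte offset 1 and occupies 2 bytes.
Bytes at offsets 1..2: 9B BE.
Big-endian stores the most-significant byte at the lowest address.
The bytes are already most-significant first: 0x9BBE.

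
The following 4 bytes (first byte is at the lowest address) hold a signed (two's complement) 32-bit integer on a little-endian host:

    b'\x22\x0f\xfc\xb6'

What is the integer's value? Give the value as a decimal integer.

-1224995038

Little-endian: lowest address holds the least-significant byte.
Reassemble most-significant byte first: B6 FC 0F 22 → 0xB6FC0F22.
Top bit is set, so as a signed 32-bit value this is 0xB6FC0F22 − 2^32 = -1224995038.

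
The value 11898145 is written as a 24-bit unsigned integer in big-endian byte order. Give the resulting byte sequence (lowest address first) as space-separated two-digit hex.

B5 8D 21

11898145 in hexadecimal, padded to 24 bits, is 0xB58D21.
Split into bytes (most-significant first): B5 8D 21.
Big-endian stores the most-significant byte at the lowest address.
So the memory order matches the most-significant-first order: B5 8D 21.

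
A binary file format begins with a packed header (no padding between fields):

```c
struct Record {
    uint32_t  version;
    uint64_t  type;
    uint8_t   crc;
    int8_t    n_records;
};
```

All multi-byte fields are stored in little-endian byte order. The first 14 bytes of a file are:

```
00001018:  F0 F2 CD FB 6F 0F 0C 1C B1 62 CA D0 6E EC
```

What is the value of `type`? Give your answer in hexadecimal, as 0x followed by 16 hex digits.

0xD0CA62B11C0C0F6F

`type` follows `version` (4 bytes), so it starts at byte offset 4 and occupies 8 bytes.
Bytes at offsets 4..11: 6F 0F 0C 1C B1 62 CA D0.
Little-endian stores the least-significant byte at the lowest address.
Reassemble most-significant byte first: D0 CA 62 B1 1C 0C 0F 6F → 0xD0CA62B11C0C0F6F.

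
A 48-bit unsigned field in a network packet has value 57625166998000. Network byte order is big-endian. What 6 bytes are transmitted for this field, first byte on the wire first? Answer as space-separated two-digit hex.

34 68 E7 9B E9 F0

57625166998000 in hexadecimal, padded to 48 bits, is 0x3468E79BE9F0.
Split into bytes (most-significant first): 34 68 E7 9B E9 F0.
Big-endian stores the most-significant byte at the lowest address.
So the memory order matches the most-significant-first order: 34 68 E7 9B E9 F0.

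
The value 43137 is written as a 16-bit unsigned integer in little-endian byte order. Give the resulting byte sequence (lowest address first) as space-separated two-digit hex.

43137 in hexadecimal, padded to 16 bits, is 0xA881.
Split into bytes (most-significant first): A8 81.
In little-endian order the low byte comes first in memory.
So at ascending addresses the bytes are 81 A8.

81 A8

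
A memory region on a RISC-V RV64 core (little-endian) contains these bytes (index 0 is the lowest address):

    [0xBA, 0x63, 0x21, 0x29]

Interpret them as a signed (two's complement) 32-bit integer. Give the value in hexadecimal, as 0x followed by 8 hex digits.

In little-endian order the low byte comes first in memory.
Reassemble most-significant byte first: 29 21 63 BA → 0x292163BA.

0x292163BA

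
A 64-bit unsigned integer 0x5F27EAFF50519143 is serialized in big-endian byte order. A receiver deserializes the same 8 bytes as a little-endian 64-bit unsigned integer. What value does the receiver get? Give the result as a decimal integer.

Stored big-endian, the bytes at ascending addresses are 5F 27 EA FF 50 51 91 43.
Read back as little-endian, the first byte is least significant, giving 0x43915150FFEA275F.
0x43915150FFEA275F = 4868762080496985951.

4868762080496985951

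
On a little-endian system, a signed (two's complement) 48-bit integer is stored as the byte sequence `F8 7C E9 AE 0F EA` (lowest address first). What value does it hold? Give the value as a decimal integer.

-24121896764168

In little-endian order the low byte comes first in memory.
Reassemble most-significant byte first: EA 0F AE E9 7C F8 → 0xEA0FAEE97CF8.
Top bit is set, so as a signed 48-bit value this is 0xEA0FAEE97CF8 − 2^48 = -24121896764168.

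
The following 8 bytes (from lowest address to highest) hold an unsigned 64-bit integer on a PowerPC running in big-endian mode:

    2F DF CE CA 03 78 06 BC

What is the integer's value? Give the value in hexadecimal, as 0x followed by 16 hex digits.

0x2FDFCECA037806BC

Big-endian stores the most-significant byte at the lowest address.
The bytes are already most-significant first: 0x2FDFCECA037806BC.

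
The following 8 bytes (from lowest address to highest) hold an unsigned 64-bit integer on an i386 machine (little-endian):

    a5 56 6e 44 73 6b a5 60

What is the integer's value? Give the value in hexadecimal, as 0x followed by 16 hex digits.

Little-endian: lowest address holds the least-significant byte.
Reassemble most-significant byte first: 60 A5 6B 73 44 6E 56 A5 → 0x60A56B73446E56A5.

0x60A56B73446E56A5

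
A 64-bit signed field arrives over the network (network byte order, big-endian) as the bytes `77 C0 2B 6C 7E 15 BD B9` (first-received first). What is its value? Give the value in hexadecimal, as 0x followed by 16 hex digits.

0x77C02B6C7E15BDB9

Big-endian: lowest address holds the most-significant byte.
The bytes are already most-significant first: 0x77C02B6C7E15BDB9.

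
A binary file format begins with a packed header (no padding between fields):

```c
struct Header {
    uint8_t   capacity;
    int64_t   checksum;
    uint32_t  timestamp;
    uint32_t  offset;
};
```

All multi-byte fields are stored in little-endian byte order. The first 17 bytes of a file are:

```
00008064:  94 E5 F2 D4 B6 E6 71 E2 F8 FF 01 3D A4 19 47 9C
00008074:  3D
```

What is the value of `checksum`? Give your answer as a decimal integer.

`checksum` follows `capacity` (1 byte), so it starts at byte offset 1 and occupies 8 bytes.
Bytes at offsets 1..8: E5 F2 D4 B6 E6 71 E2 F8.
Little-endian stores the least-significant byte at the lowest address.
Reassemble most-significant byte first: F8 E2 71 E6 B6 D4 F2 E5 → 0xF8E271E6B6D4F2E5.
Top bit is set, so as a signed 64-bit value this is 0xF8E271E6B6D4F2E5 − 2^64 = -512722171842989339.

-512722171842989339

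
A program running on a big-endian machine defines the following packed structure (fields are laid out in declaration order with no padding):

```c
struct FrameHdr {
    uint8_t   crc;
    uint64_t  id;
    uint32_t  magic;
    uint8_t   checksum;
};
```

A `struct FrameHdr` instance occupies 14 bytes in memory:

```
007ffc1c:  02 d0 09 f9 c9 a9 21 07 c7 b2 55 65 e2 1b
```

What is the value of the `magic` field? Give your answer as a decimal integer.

`magic` follows `crc` (1 B), `id` (8 B), so it starts at offset 1 + 8 = 9 and occupies 4 bytes.
Bytes at offsets 9..12: B2 55 65 E2.
Big-endian stores the most-significant byte at the lowest address.
The bytes are already most-significant first: 0xB25565E2.
0xB25565E2 = 2991941090.

2991941090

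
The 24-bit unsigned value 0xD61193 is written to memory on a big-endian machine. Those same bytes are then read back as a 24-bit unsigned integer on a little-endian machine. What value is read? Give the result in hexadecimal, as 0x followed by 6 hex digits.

0x9311D6

Stored big-endian, the bytes at ascending addresses are D6 11 93.
Read back as little-endian, the first byte is least significant, giving 0x9311D6.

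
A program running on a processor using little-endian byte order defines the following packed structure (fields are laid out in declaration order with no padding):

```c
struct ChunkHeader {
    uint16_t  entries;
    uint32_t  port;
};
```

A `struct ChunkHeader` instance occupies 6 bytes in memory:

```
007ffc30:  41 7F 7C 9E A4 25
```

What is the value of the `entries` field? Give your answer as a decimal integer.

32577

`entries` is the first field, at byte offset 0, occupying 2 bytes.
Bytes at offsets 0..1: 41 7F.
In little-endian order the low byte comes first in memory.
Reassemble most-significant byte first: 7F 41 → 0x7F41.
0x7F41 = 32577.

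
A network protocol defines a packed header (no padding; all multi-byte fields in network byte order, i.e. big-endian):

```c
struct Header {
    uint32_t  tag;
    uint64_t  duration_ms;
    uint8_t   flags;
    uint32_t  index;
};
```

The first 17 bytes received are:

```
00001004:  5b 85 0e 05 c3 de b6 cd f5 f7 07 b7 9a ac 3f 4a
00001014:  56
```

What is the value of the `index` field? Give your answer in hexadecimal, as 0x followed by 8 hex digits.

`index` follows `tag` (4 B), `duration_ms` (8 B), `flags` (1 B), so it starts at offset 4 + 8 + 1 = 13 and occupies 4 bytes.
Bytes at offsets 13..16: AC 3F 4A 56.
Big-endian stores the most-significant byte at the lowest address.
The bytes are already most-significant first: 0xAC3F4A56.

0xAC3F4A56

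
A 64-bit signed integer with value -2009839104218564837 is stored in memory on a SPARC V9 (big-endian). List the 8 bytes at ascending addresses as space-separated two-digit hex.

E4 1B 9D FB B9 5C F7 1B

Two's complement of -2009839104218564837 in 64 bits: 2009839104218564837 = 0x1BE4620446A308E5; invert → 0xE41B9DFBB95CF71A; add 1 → 0xE41B9DFBB95CF71B.
Split into bytes (most-significant first): E4 1B 9D FB B9 5C F7 1B.
In big-endian order the high byte comes first in memory.
So the memory order matches the most-significant-first order: E4 1B 9D FB B9 5C F7 1B.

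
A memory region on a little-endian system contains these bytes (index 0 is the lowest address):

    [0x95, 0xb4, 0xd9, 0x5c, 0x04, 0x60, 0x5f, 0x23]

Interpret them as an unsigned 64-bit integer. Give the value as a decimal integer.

2548861485968897173

Little-endian stores the least-significant byte at the lowest address.
Reassemble most-significant byte first: 23 5F 60 04 5C D9 B4 95 → 0x235F60045CD9B495.
0x235F60045CD9B495 = 2548861485968897173.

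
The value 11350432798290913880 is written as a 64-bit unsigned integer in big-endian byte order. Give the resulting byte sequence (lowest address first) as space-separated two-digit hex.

11350432798290913880 in hexadecimal, padded to 64 bits, is 0x9D84D67E2D12AA58.
Split into bytes (most-significant first): 9D 84 D6 7E 2D 12 AA 58.
Big-endian stores the most-significant byte at the lowest address.
So the memory order matches the most-significant-first order: 9D 84 D6 7E 2D 12 AA 58.

9D 84 D6 7E 2D 12 AA 58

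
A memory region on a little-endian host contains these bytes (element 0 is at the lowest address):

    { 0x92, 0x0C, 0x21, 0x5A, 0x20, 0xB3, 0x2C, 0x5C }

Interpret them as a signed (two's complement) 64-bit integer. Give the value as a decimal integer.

6641880501997079698

In little-endian order the low byte comes first in memory.
Reassemble most-significant byte first: 5C 2C B3 20 5A 21 0C 92 → 0x5C2CB3205A210C92.
0x5C2CB3205A210C92 = 6641880501997079698.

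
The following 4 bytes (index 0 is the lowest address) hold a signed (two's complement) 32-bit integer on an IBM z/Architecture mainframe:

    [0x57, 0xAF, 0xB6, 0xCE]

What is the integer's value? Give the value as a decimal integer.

1471133390

In big-endian order the high byte comes first in memory.
The bytes are already most-significant first: 0x57AFB6CE.
0x57AFB6CE = 1471133390.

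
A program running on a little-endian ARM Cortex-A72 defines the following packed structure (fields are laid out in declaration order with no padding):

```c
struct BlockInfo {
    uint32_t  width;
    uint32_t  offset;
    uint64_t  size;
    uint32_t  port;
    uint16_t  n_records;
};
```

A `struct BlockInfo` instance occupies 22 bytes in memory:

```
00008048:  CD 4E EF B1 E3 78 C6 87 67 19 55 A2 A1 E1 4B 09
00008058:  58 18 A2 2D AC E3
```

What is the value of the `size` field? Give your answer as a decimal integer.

669877053924120935

`size` follows `width` (4 B), `offset` (4 B), so it starts at offset 4 + 4 = 8 and occupies 8 bytes.
Bytes at offsets 8..15: 67 19 55 A2 A1 E1 4B 09.
In little-endian order the low byte comes first in memory.
Reassemble most-significant byte first: 09 4B E1 A1 A2 55 19 67 → 0x094BE1A1A2551967.
0x094BE1A1A2551967 = 669877053924120935.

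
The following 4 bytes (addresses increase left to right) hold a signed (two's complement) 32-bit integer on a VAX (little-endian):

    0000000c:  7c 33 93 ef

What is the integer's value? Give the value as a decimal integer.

Little-endian stores the least-significant byte at the lowest address.
Reassemble most-significant byte first: EF 93 33 7C → 0xEF93337C.
Top bit is set, so as a signed 32-bit value this is 0xEF93337C − 2^32 = -275565700.

-275565700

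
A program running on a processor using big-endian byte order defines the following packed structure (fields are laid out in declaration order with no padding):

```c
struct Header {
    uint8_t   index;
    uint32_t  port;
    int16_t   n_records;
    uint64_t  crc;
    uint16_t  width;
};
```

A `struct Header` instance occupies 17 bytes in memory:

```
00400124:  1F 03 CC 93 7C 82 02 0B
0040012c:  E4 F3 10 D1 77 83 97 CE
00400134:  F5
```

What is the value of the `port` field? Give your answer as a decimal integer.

63738748

`port` follows `index` (1 byte), so it starts at byte offset 1 and occupies 4 bytes.
Bytes at offsets 1..4: 03 CC 93 7C.
Big-endian: lowest address holds the most-significant byte.
The bytes are already most-significant first: 0x03CC937C.
0x03CC937C = 63738748.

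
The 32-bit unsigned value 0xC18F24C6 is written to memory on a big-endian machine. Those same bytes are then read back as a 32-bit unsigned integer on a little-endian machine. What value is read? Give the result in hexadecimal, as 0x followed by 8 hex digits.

Stored big-endian, the bytes at ascending addresses are C1 8F 24 C6.
Read back as little-endian, the first byte is least significant, giving 0xC6248FC1.

0xC6248FC1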